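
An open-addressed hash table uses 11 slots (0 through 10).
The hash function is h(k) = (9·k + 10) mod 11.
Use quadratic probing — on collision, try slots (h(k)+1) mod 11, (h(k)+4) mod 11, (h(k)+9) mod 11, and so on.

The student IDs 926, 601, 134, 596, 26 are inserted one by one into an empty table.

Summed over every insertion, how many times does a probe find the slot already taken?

926: h=6 => slot 6
601: h=7 => slot 7
134: h=6, probe 6,7,10 => slot 10
596: h=6, probe 6,7,10,4 => slot 4
26: h=2 => slot 2
Table: [∅, ∅, 26, ∅, 596, ∅, 926, 601, ∅, ∅, 134]

5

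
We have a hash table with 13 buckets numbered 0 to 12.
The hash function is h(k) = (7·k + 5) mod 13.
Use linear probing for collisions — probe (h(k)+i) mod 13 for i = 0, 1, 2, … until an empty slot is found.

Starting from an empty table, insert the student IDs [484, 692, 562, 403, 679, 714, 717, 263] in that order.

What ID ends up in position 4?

484: h=0 → slot 0
692: h=0, probe 0,1 → slot 1
562: h=0, probe 0,1,2 → slot 2
403: h=5 → slot 5
679: h=0, probe 0,1,2,3 → slot 3
714: h=11 → slot 11
717: h=6 → slot 6
263: h=0, probe 0,1,2,3,4 → slot 4
Table: [484, 692, 562, 679, 263, 403, 717, ∅, ∅, ∅, ∅, 714, ∅]

263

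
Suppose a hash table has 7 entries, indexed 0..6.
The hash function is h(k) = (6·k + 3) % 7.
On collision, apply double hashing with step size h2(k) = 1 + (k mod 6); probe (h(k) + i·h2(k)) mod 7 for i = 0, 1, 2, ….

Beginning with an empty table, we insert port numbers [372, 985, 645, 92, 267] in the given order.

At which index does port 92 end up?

372 hashes to 2; slot 2 is free → place at 2.
985 hashes to 5; slot 5 is free → place at 5.
645 hashes to 2, h2=4; 2 taken → place at 6.
92 hashes to 2, h2=3; 2,5 taken → place at 1.
267 hashes to 2, h2=4; 2,6 taken → place at 3.
Table: [., 92, 372, 267, ., 985, 645]

1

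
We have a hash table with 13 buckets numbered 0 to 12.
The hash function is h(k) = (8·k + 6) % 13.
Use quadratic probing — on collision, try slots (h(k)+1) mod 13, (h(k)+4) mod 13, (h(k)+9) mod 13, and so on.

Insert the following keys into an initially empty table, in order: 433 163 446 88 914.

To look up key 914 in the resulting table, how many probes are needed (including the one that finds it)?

433: h=12 => slot 12
163: h=10 => slot 10
446: h=12, probe 12,0 => slot 0
88: h=8 => slot 8
914: h=12, probe 12,0,3 => slot 3
Table: [446, _, _, 914, _, _, _, _, 88, _, 163, _, 433]
Lookup 914: h=12, probe 12,0,3 → found at 3.

3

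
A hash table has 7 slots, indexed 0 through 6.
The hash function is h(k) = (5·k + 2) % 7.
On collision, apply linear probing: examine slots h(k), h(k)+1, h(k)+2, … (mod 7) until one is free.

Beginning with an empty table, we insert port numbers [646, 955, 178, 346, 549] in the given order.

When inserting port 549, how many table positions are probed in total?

5

646: h=5 → slot 5
955: h=3 → slot 3
178: h=3, probe 3,4 → slot 4
346: h=3, probe 3,4,5,6 → slot 6
549: h=3, probe 3,4,5,6,0 → slot 0
Table: [549, ∅, ∅, 955, 178, 646, 346]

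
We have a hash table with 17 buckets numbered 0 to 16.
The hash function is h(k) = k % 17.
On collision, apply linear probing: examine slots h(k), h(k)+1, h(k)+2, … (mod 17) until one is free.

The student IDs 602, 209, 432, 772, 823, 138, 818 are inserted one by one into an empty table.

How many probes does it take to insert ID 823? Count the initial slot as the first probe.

Insert 602: h=7, slot 7 empty => index 7.
Insert 209: h=5, slot 5 empty => index 5.
Insert 432: h=7, slot 7 occupied => index 8.
Insert 772: h=7, slots 7,8 occupied => index 9.
Insert 823: h=7, slots 7,8,9 occupied => index 10.
Insert 138: h=2, slot 2 empty => index 2.
Insert 818: h=2, slot 2 occupied => index 3.
Table: [∅, ∅, 138, 818, ∅, 209, ∅, 602, 432, 772, 823, ∅, ∅, ∅, ∅, ∅, ∅]

4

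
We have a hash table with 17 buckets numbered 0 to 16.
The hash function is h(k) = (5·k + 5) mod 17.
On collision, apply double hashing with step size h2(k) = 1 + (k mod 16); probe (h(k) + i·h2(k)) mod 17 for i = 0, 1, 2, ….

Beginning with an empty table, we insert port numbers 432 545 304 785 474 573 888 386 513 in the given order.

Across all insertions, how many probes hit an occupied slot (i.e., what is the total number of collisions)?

432: h=6 => slot 6
545: h=10 => slot 10
304: h=12 => slot 12
785: h=3 => slot 3
474: h=12, h2=11, probe 12,6,0 => slot 0
573: h=14 => slot 14
888: h=8 => slot 8
386: h=14, h2=3, probe 14,0,3,6,9 => slot 9
513: h=3, h2=2, probe 3,5 => slot 5
Table: [474, ., ., 785, ., 513, 432, ., 888, 386, 545, ., 304, ., 573, ., .]

7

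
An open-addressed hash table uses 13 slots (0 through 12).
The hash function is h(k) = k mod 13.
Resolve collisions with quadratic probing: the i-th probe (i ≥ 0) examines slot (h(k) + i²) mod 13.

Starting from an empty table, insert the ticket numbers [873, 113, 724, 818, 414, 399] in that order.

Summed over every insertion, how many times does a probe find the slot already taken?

Insert 873: h=2, slot 2 empty => index 2.
Insert 113: h=9, slot 9 empty => index 9.
Insert 724: h=9, slot 9 occupied => index 10.
Insert 818: h=12, slot 12 empty => index 12.
Insert 414: h=11, slot 11 empty => index 11.
Insert 399: h=9, slots 9,10 occupied => index 0.
Table: [399, —, 873, —, —, —, —, —, —, 113, 724, 414, 818]

3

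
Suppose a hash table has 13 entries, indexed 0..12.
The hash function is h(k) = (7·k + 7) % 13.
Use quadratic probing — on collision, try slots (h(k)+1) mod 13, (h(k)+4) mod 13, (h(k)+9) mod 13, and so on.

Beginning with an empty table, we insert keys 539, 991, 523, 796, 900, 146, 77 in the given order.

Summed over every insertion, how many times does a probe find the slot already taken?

539: h=10 => slot 10
991: h=2 => slot 2
523: h=2, probe 2,3 => slot 3
796: h=2, probe 2,3,6 => slot 6
900: h=2, probe 2,3,6,11 => slot 11
146: h=2, probe 2,3,6,11,5 => slot 5
77: h=0 => slot 0
Table: [77, —, 991, 523, —, 146, 796, —, —, —, 539, 900, —]

10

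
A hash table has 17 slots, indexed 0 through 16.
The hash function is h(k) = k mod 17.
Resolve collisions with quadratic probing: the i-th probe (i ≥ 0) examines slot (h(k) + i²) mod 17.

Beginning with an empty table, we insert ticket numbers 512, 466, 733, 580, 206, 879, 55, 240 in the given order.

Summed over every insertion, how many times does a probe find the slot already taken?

10

Insert 512: h=2, slot 2 empty -> index 2.
Insert 466: h=7, slot 7 empty -> index 7.
Insert 733: h=2, slot 2 occupied -> index 3.
Insert 580: h=2, slots 2,3 occupied -> index 6.
Insert 206: h=2, slots 2,3,6 occupied -> index 11.
Insert 879: h=12, slot 12 empty -> index 12.
Insert 55: h=4, slot 4 empty -> index 4.
Insert 240: h=2, slots 2,3,6,11 occupied -> index 1.
Table: [—, 240, 512, 733, 55, —, 580, 466, —, —, —, 206, 879, —, —, —, —]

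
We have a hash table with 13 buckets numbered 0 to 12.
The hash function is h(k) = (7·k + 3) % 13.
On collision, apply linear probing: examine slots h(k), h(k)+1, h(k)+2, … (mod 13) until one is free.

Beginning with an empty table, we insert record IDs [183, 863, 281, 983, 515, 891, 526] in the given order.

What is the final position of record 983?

8

183: h=10 -> slot 10
863: h=12 -> slot 12
281: h=7 -> slot 7
983: h=7, probe 7,8 -> slot 8
515: h=7, probe 7,8,9 -> slot 9
891: h=0 -> slot 0
526: h=6 -> slot 6
Table: [891, _, _, _, _, _, 526, 281, 983, 515, 183, _, 863]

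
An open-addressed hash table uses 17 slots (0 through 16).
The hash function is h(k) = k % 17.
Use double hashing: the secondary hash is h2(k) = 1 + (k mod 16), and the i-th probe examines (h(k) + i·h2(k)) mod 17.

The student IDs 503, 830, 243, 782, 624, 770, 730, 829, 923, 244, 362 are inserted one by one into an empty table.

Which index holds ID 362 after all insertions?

4

Insert 503: h=10, slot 10 empty -> index 10.
Insert 830: h=14, slot 14 empty -> index 14.
Insert 243: h=5, slot 5 empty -> index 5.
Insert 782: h=0, slot 0 empty -> index 0.
Insert 624: h=12, slot 12 empty -> index 12.
Insert 770: h=5, h2=3, slot 5 occupied -> index 8.
Insert 730: h=16, slot 16 empty -> index 16.
Insert 829: h=13, slot 13 empty -> index 13.
Insert 923: h=5, h2=12, slots 5,0,12 occupied -> index 7.
Insert 244: h=6, slot 6 empty -> index 6.
Insert 362: h=5, h2=11, slots 5,16,10 occupied -> index 4.
Table: [782, ., ., ., 362, 243, 244, 923, 770, ., 503, ., 624, 829, 830, ., 730]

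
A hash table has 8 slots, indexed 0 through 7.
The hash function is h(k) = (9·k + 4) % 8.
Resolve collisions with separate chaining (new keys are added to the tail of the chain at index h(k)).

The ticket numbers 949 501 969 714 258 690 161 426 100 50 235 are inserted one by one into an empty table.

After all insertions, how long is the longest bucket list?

5

949 → bucket 1
501 → bucket 1 (collision)
969 → bucket 5
714 → bucket 6
258 → bucket 6 (collision)
690 → bucket 6 (collision)
161 → bucket 5 (collision)
426 → bucket 6 (collision)
100 → bucket 0
50 → bucket 6 (collision)
235 → bucket 7
Final buckets:
0: 100
1: 949 -> 501
2: -
3: -
4: -
5: 969 -> 161
6: 714 -> 258 -> 690 -> 426 -> 50
7: 235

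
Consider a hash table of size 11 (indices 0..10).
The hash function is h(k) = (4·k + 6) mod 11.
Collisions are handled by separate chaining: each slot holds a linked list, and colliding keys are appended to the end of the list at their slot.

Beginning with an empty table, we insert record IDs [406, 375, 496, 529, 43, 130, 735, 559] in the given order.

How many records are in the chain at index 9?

406 -> bucket 2
375 -> bucket 10
496 -> bucket 10 (collision)
529 -> bucket 10 (collision)
43 -> bucket 2 (collision)
130 -> bucket 9
735 -> bucket 9 (collision)
559 -> bucket 9 (collision)
Final buckets:
0: .
1: .
2: 406 -> 43
3: .
4: .
5: .
6: .
7: .
8: .
9: 130 -> 735 -> 559
10: 375 -> 496 -> 529

3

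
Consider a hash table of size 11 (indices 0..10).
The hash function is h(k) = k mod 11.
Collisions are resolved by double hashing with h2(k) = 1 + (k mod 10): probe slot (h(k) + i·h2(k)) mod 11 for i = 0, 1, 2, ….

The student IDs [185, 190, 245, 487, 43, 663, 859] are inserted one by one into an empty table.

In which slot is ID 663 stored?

185: h=9 → slot 9
190: h=3 → slot 3
245: h=3, h2=6, probe 3,9,4 → slot 4
487: h=3, h2=8, probe 3,0 → slot 0
43: h=10 → slot 10
663: h=3, h2=4, probe 3,7 → slot 7
859: h=1 → slot 1
Table: [487, 859, —, 190, 245, —, —, 663, —, 185, 43]

7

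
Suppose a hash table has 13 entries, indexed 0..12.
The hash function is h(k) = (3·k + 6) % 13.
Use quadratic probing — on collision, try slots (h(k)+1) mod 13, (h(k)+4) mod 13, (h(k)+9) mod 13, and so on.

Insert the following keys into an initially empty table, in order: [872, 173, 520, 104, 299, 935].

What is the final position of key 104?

872 hashes to 9; slot 9 is free -> place at 9.
173 hashes to 5; slot 5 is free -> place at 5.
520 hashes to 6; slot 6 is free -> place at 6.
104 hashes to 6; 6 taken -> place at 7.
299 hashes to 6; 6,7 taken -> place at 10.
935 hashes to 3; slot 3 is free -> place at 3.
Table: [-, -, -, 935, -, 173, 520, 104, -, 872, 299, -, -]

7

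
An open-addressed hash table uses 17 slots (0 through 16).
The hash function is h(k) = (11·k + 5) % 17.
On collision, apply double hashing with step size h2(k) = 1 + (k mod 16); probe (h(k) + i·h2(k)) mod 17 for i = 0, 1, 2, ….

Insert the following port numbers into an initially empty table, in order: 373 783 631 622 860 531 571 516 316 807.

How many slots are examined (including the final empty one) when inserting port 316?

3

373 hashes to 11; slot 11 is free => place at 11.
783 hashes to 16; slot 16 is free => place at 16.
631 hashes to 10; slot 10 is free => place at 10.
622 hashes to 13; slot 13 is free => place at 13.
860 hashes to 13, h2=13; 13 taken => place at 9.
531 hashes to 15; slot 15 is free => place at 15.
571 hashes to 13, h2=12; 13 taken => place at 8.
516 hashes to 3; slot 3 is free => place at 3.
316 hashes to 13, h2=13; 13,9 taken => place at 5.
807 hashes to 8, h2=8; 8,16 taken => place at 7.
Table: [∅, ∅, ∅, 516, ∅, 316, ∅, 807, 571, 860, 631, 373, ∅, 622, ∅, 531, 783]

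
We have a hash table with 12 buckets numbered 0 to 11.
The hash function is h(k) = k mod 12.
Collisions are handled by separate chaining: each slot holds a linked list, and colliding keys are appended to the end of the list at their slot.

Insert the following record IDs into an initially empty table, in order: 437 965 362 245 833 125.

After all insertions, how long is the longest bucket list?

437 -> bucket 5
965 -> bucket 5 (collision)
362 -> bucket 2
245 -> bucket 5 (collision)
833 -> bucket 5 (collision)
125 -> bucket 5 (collision)
Final buckets:
0: ∅
1: ∅
2: 362
3: ∅
4: ∅
5: 437 -> 965 -> 245 -> 833 -> 125
6: ∅
7: ∅
8: ∅
9: ∅
10: ∅
11: ∅

5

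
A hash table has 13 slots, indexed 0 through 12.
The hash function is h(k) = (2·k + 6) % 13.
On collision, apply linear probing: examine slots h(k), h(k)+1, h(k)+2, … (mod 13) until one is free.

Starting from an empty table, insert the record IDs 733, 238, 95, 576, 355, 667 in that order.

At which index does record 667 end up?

6

Insert 733: h=3, slot 3 empty => index 3.
Insert 238: h=1, slot 1 empty => index 1.
Insert 95: h=1, slot 1 occupied => index 2.
Insert 576: h=1, slots 1,2,3 occupied => index 4.
Insert 355: h=1, slots 1,2,3,4 occupied => index 5.
Insert 667: h=1, slots 1,2,3,4,5 occupied => index 6.
Table: [-, 238, 95, 733, 576, 355, 667, -, -, -, -, -, -]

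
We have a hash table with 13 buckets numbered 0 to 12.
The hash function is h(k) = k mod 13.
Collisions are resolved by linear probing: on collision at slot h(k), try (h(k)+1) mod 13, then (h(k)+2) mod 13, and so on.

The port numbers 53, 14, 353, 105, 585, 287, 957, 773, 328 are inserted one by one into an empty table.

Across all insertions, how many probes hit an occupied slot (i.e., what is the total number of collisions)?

53: h=1 -> slot 1
14: h=1, probe 1,2 -> slot 2
353: h=2, probe 2,3 -> slot 3
105: h=1, probe 1,2,3,4 -> slot 4
585: h=0 -> slot 0
287: h=1, probe 1,2,3,4,5 -> slot 5
957: h=8 -> slot 8
773: h=6 -> slot 6
328: h=3, probe 3,4,5,6,7 -> slot 7
Table: [585, 53, 14, 353, 105, 287, 773, 328, 957, ., ., ., .]

13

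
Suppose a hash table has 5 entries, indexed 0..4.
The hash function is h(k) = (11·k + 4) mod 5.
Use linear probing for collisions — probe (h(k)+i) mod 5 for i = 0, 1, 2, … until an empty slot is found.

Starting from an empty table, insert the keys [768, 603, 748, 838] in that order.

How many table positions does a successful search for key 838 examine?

4

768: h=2 → slot 2
603: h=2, probe 2,3 → slot 3
748: h=2, probe 2,3,4 → slot 4
838: h=2, probe 2,3,4,0 → slot 0
Table: [838, ∅, 768, 603, 748]
Lookup 838: h=2, probe 2,3,4,0 → found at 0.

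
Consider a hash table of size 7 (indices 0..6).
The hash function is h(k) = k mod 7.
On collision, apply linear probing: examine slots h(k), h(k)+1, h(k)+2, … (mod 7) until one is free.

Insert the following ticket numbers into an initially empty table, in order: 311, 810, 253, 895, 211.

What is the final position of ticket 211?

2

311 hashes to 3; slot 3 is free => place at 3.
810 hashes to 5; slot 5 is free => place at 5.
253 hashes to 1; slot 1 is free => place at 1.
895 hashes to 6; slot 6 is free => place at 6.
211 hashes to 1; 1 taken => place at 2.
Table: [_, 253, 211, 311, _, 810, 895]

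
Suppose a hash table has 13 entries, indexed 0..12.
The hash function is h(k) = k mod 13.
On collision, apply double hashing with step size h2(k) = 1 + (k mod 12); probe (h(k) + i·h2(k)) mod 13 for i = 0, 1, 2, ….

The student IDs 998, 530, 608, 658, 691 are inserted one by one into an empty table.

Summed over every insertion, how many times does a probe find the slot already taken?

2

Insert 998: h=10, slot 10 empty => index 10.
Insert 530: h=10, h2=3, slot 10 occupied => index 0.
Insert 608: h=10, h2=9, slot 10 occupied => index 6.
Insert 658: h=8, slot 8 empty => index 8.
Insert 691: h=2, slot 2 empty => index 2.
Table: [530, ., 691, ., ., ., 608, ., 658, ., 998, ., .]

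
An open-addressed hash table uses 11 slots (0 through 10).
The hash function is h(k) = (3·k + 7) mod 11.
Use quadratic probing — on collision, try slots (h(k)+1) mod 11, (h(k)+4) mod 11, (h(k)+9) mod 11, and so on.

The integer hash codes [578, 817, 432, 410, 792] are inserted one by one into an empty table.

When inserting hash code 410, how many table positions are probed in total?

578 hashes to 3; slot 3 is free → place at 3.
817 hashes to 5; slot 5 is free → place at 5.
432 hashes to 5; 5 taken → place at 6.
410 hashes to 5; 5,6 taken → place at 9.
792 hashes to 7; slot 7 is free → place at 7.
Table: [-, -, -, 578, -, 817, 432, 792, -, 410, -]

3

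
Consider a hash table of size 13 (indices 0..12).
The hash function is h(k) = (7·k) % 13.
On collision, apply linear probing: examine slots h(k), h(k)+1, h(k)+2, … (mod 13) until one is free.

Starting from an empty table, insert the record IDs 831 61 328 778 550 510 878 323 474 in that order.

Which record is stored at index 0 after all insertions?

323

831: h=6 -> slot 6
61: h=11 -> slot 11
328: h=8 -> slot 8
778: h=12 -> slot 12
550: h=2 -> slot 2
510: h=8, probe 8,9 -> slot 9
878: h=10 -> slot 10
323: h=12, probe 12,0 -> slot 0
474: h=3 -> slot 3
Table: [323, —, 550, 474, —, —, 831, —, 328, 510, 878, 61, 778]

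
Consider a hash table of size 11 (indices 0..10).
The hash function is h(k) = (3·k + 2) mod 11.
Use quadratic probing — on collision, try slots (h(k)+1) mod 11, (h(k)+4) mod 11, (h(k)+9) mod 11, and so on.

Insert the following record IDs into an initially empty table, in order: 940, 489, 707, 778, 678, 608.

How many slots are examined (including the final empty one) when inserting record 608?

Insert 940: h=6, slot 6 empty -> index 6.
Insert 489: h=6, slot 6 occupied -> index 7.
Insert 707: h=0, slot 0 empty -> index 0.
Insert 778: h=4, slot 4 empty -> index 4.
Insert 678: h=1, slot 1 empty -> index 1.
Insert 608: h=0, slots 0,1,4 occupied -> index 9.
Table: [707, 678, ., ., 778, ., 940, 489, ., 608, .]

4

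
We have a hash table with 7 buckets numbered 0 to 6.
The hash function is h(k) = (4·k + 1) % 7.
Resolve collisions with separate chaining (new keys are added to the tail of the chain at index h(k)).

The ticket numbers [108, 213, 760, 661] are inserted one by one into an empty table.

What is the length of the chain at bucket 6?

3

Insert 108: h=6, bucket 6 empty → new chain.
Insert 213: h=6, bucket 6 nonempty → append to chain.
Insert 760: h=3, bucket 3 empty → new chain.
Insert 661: h=6, bucket 6 nonempty → append to chain.
Final buckets:
0: _
1: _
2: _
3: 760
4: _
5: _
6: 108 -> 213 -> 661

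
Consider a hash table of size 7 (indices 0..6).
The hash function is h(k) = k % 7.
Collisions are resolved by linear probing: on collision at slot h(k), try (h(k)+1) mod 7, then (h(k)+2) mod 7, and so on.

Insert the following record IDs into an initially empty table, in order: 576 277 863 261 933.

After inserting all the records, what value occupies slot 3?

576: h=2 -> slot 2
277: h=4 -> slot 4
863: h=2, probe 2,3 -> slot 3
261: h=2, probe 2,3,4,5 -> slot 5
933: h=2, probe 2,3,4,5,6 -> slot 6
Table: [-, -, 576, 863, 277, 261, 933]

863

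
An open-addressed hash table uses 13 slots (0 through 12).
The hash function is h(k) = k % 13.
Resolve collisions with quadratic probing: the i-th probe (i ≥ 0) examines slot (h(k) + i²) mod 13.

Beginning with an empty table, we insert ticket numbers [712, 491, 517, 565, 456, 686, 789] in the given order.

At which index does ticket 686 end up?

0

712 hashes to 10; slot 10 is free => place at 10.
491 hashes to 10; 10 taken => place at 11.
517 hashes to 10; 10,11 taken => place at 1.
565 hashes to 6; slot 6 is free => place at 6.
456 hashes to 1; 1 taken => place at 2.
686 hashes to 10; 10,11,1,6 taken => place at 0.
789 hashes to 9; slot 9 is free => place at 9.
Table: [686, 517, 456, -, -, -, 565, -, -, 789, 712, 491, -]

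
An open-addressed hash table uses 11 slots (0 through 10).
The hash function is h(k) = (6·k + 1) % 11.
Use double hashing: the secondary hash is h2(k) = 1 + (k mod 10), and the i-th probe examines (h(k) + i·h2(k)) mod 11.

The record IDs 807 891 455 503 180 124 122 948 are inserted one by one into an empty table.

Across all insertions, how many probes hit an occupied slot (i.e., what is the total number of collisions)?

Insert 807: h=3, slot 3 empty => index 3.
Insert 891: h=1, slot 1 empty => index 1.
Insert 455: h=3, h2=6, slot 3 occupied => index 9.
Insert 503: h=5, slot 5 empty => index 5.
Insert 180: h=3, h2=1, slot 3 occupied => index 4.
Insert 124: h=8, slot 8 empty => index 8.
Insert 122: h=7, slot 7 empty => index 7.
Insert 948: h=2, slot 2 empty => index 2.
Table: [_, 891, 948, 807, 180, 503, _, 122, 124, 455, _]

2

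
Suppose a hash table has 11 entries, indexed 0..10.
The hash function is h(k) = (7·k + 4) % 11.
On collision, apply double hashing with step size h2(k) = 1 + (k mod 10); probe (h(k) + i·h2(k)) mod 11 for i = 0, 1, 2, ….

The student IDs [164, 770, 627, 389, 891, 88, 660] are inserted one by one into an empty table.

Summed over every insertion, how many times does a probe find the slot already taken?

164: h=8 → slot 8
770: h=4 → slot 4
627: h=4, h2=8, probe 4,1 → slot 1
389: h=10 → slot 10
891: h=4, h2=2, probe 4,6 → slot 6
88: h=4, h2=9, probe 4,2 → slot 2
660: h=4, h2=1, probe 4,5 → slot 5
Table: [., 627, 88, ., 770, 660, 891, ., 164, ., 389]

4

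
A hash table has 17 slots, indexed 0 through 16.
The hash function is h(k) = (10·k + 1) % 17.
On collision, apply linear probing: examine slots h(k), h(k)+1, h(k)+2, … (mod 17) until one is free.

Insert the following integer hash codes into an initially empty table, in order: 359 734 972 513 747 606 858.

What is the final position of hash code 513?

359: h=4 → slot 4
734: h=14 → slot 14
972: h=14, probe 14,15 → slot 15
513: h=14, probe 14,15,16 → slot 16
747: h=8 → slot 8
606: h=9 → slot 9
858: h=13 → slot 13
Table: [-, -, -, -, 359, -, -, -, 747, 606, -, -, -, 858, 734, 972, 513]

16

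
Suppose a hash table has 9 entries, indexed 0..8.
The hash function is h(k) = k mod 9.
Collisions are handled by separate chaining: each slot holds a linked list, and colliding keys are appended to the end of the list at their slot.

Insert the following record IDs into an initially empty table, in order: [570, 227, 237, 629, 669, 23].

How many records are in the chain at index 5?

1

570 → bucket 3
227 → bucket 2
237 → bucket 3 (collision)
629 → bucket 8
669 → bucket 3 (collision)
23 → bucket 5
Final buckets:
0: _
1: _
2: 227
3: 570 -> 237 -> 669
4: _
5: 23
6: _
7: _
8: 629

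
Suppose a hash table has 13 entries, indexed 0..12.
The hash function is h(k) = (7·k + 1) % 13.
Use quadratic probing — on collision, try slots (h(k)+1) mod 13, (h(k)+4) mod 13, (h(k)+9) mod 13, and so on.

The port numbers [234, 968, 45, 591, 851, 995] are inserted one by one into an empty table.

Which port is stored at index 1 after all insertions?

234 hashes to 1; slot 1 is free → place at 1.
968 hashes to 4; slot 4 is free → place at 4.
45 hashes to 4; 4 taken → place at 5.
591 hashes to 4; 4,5 taken → place at 8.
851 hashes to 4; 4,5,8 taken → place at 0.
995 hashes to 11; slot 11 is free → place at 11.
Table: [851, 234, ., ., 968, 45, ., ., 591, ., ., 995, .]

234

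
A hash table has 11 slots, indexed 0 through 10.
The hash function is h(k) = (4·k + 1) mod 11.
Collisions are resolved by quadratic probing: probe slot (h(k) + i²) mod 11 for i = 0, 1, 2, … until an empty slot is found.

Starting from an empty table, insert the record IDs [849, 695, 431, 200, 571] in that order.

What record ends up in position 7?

200

849 hashes to 9; slot 9 is free => place at 9.
695 hashes to 9; 9 taken => place at 10.
431 hashes to 9; 9,10 taken => place at 2.
200 hashes to 9; 9,10,2 taken => place at 7.
571 hashes to 8; slot 8 is free => place at 8.
Table: [-, -, 431, -, -, -, -, 200, 571, 849, 695]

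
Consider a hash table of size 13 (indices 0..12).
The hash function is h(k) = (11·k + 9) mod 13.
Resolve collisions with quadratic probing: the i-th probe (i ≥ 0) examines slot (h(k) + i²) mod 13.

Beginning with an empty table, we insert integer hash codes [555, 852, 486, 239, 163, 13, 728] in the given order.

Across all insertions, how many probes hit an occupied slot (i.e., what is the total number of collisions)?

555 hashes to 4; slot 4 is free → place at 4.
852 hashes to 8; slot 8 is free → place at 8.
486 hashes to 12; slot 12 is free → place at 12.
239 hashes to 12; 12 taken → place at 0.
163 hashes to 8; 8 taken → place at 9.
13 hashes to 9; 9 taken → place at 10.
728 hashes to 9; 9,10,0 taken → place at 5.
Table: [239, ., ., ., 555, 728, ., ., 852, 163, 13, ., 486]

6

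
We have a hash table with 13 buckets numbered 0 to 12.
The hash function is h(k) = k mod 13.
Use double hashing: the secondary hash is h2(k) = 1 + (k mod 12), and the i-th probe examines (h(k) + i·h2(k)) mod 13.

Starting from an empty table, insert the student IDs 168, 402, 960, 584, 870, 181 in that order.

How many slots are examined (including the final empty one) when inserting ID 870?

3

168: h=12 => slot 12
402: h=12, h2=7, probe 12,6 => slot 6
960: h=11 => slot 11
584: h=12, h2=9, probe 12,8 => slot 8
870: h=12, h2=7, probe 12,6,0 => slot 0
181: h=12, h2=2, probe 12,1 => slot 1
Table: [870, 181, -, -, -, -, 402, -, 584, -, -, 960, 168]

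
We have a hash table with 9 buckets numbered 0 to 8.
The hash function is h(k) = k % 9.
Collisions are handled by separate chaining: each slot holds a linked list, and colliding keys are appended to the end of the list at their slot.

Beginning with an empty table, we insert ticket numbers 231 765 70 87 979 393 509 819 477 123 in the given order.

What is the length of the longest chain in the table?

4

231 -> bucket 6
765 -> bucket 0
70 -> bucket 7
87 -> bucket 6 (collision)
979 -> bucket 7 (collision)
393 -> bucket 6 (collision)
509 -> bucket 5
819 -> bucket 0 (collision)
477 -> bucket 0 (collision)
123 -> bucket 6 (collision)
Final buckets:
0: 765 -> 819 -> 477
1: —
2: —
3: —
4: —
5: 509
6: 231 -> 87 -> 393 -> 123
7: 70 -> 979
8: —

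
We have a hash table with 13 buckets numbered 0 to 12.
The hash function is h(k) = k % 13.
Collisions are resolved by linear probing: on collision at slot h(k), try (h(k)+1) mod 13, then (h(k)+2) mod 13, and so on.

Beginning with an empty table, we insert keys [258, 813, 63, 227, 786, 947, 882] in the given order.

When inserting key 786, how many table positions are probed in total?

3

258 hashes to 11; slot 11 is free -> place at 11.
813 hashes to 7; slot 7 is free -> place at 7.
63 hashes to 11; 11 taken -> place at 12.
227 hashes to 6; slot 6 is free -> place at 6.
786 hashes to 6; 6,7 taken -> place at 8.
947 hashes to 11; 11,12 taken -> place at 0.
882 hashes to 11; 11,12,0 taken -> place at 1.
Table: [947, 882, —, —, —, —, 227, 813, 786, —, —, 258, 63]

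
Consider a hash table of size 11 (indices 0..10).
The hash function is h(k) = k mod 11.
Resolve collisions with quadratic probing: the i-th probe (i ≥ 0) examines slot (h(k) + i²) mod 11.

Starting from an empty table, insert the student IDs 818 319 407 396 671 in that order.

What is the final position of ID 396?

9

818 hashes to 4; slot 4 is free => place at 4.
319 hashes to 0; slot 0 is free => place at 0.
407 hashes to 0; 0 taken => place at 1.
396 hashes to 0; 0,1,4 taken => place at 9.
671 hashes to 0; 0,1,4,9 taken => place at 5.
Table: [319, 407, —, —, 818, 671, —, —, —, 396, —]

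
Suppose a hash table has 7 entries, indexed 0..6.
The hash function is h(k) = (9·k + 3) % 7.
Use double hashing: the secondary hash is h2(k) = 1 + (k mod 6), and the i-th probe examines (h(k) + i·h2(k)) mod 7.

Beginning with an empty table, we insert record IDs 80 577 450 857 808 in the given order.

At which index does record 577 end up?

80: h=2 => slot 2
577: h=2, h2=2, probe 2,4 => slot 4
450: h=0 => slot 0
857: h=2, h2=6, probe 2,1 => slot 1
808: h=2, h2=5, probe 2,0,5 => slot 5
Table: [450, 857, 80, -, 577, 808, -]

4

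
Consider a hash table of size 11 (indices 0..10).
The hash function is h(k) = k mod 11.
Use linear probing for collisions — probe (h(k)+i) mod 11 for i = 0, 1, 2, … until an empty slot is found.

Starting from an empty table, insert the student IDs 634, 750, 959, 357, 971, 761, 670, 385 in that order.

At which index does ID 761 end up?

6

634: h=7 → slot 7
750: h=2 → slot 2
959: h=2, probe 2,3 → slot 3
357: h=5 → slot 5
971: h=3, probe 3,4 → slot 4
761: h=2, probe 2,3,4,5,6 → slot 6
670: h=10 → slot 10
385: h=0 → slot 0
Table: [385, ∅, 750, 959, 971, 357, 761, 634, ∅, ∅, 670]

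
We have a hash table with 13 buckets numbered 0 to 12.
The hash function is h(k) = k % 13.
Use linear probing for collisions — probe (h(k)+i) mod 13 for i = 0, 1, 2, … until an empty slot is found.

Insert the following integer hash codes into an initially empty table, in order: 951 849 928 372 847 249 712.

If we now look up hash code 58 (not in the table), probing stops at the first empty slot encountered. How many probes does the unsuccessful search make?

951 hashes to 2; slot 2 is free → place at 2.
849 hashes to 4; slot 4 is free → place at 4.
928 hashes to 5; slot 5 is free → place at 5.
372 hashes to 8; slot 8 is free → place at 8.
847 hashes to 2; 2 taken → place at 3.
249 hashes to 2; 2,3,4,5 taken → place at 6.
712 hashes to 10; slot 10 is free → place at 10.
Table: [—, —, 951, 847, 849, 928, 249, —, 372, —, 712, —, —]
Lookup 58: h=6, probe 6,7 → slot 7 empty, not found.

2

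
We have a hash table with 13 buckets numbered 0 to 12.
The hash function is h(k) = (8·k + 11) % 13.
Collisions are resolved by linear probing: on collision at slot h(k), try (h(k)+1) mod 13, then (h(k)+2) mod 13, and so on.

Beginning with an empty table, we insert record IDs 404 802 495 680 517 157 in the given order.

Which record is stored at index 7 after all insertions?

495

Insert 404: h=6, slot 6 empty -> index 6.
Insert 802: h=5, slot 5 empty -> index 5.
Insert 495: h=6, slot 6 occupied -> index 7.
Insert 680: h=4, slot 4 empty -> index 4.
Insert 517: h=0, slot 0 empty -> index 0.
Insert 157: h=6, slots 6,7 occupied -> index 8.
Table: [517, ∅, ∅, ∅, 680, 802, 404, 495, 157, ∅, ∅, ∅, ∅]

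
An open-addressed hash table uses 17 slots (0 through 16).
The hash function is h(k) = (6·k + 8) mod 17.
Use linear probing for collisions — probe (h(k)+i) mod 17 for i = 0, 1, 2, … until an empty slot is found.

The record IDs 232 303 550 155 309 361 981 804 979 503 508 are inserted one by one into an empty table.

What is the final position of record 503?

232: h=6 → slot 6
303: h=7 → slot 7
550: h=10 → slot 10
155: h=3 → slot 3
309: h=9 → slot 9
361: h=15 → slot 15
981: h=12 → slot 12
804: h=4 → slot 4
979: h=0 → slot 0
503: h=0, probe 0,1 → slot 1
508: h=13 → slot 13
Table: [979, 503, -, 155, 804, -, 232, 303, -, 309, 550, -, 981, 508, -, 361, -]

1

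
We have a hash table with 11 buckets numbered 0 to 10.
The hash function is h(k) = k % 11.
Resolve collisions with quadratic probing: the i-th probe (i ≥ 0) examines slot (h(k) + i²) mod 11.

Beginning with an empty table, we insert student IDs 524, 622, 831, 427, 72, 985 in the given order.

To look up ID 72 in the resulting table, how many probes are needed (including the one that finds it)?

524: h=7 -> slot 7
622: h=6 -> slot 6
831: h=6, probe 6,7,10 -> slot 10
427: h=9 -> slot 9
72: h=6, probe 6,7,10,4 -> slot 4
985: h=6, probe 6,7,10,4,0 -> slot 0
Table: [985, —, —, —, 72, —, 622, 524, —, 427, 831]
Lookup 72: h=6, probe 6,7,10,4 → found at 4.

4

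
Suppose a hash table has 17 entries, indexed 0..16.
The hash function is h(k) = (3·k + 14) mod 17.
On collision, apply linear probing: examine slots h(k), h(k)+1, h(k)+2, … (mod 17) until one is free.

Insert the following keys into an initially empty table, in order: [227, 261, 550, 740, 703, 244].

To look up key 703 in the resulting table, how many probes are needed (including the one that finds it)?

Insert 227: h=15, slot 15 empty => index 15.
Insert 261: h=15, slot 15 occupied => index 16.
Insert 550: h=15, slots 15,16 occupied => index 0.
Insert 740: h=7, slot 7 empty => index 7.
Insert 703: h=15, slots 15,16,0 occupied => index 1.
Insert 244: h=15, slots 15,16,0,1 occupied => index 2.
Table: [550, 703, 244, -, -, -, -, 740, -, -, -, -, -, -, -, 227, 261]
Lookup 703: h=15, probe 15,16,0,1 → found at 1.

4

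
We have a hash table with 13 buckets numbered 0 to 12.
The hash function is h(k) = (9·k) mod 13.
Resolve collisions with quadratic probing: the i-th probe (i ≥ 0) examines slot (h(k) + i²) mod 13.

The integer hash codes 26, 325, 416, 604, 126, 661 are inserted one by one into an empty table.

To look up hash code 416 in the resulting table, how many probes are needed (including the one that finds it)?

26: h=0 => slot 0
325: h=0, probe 0,1 => slot 1
416: h=0, probe 0,1,4 => slot 4
604: h=2 => slot 2
126: h=3 => slot 3
661: h=8 => slot 8
Table: [26, 325, 604, 126, 416, -, -, -, 661, -, -, -, -]
Lookup 416: h=0, probe 0,1,4 → found at 4.

3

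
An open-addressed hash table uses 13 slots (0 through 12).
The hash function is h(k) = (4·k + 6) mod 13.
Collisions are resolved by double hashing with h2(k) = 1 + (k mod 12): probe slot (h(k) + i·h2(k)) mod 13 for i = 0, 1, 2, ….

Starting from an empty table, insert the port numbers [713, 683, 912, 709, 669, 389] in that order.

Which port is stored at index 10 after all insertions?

713: h=11 → slot 11
683: h=8 → slot 8
912: h=1 → slot 1
709: h=8, h2=2, probe 8,10 → slot 10
669: h=4 → slot 4
389: h=2 → slot 2
Table: [∅, 912, 389, ∅, 669, ∅, ∅, ∅, 683, ∅, 709, 713, ∅]

709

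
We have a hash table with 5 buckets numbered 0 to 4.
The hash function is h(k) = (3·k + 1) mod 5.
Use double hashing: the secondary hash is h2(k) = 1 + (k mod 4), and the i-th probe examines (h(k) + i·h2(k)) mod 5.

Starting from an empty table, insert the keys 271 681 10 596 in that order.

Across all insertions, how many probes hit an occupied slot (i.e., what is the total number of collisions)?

271 hashes to 4; slot 4 is free → place at 4.
681 hashes to 4, h2=2; 4 taken → place at 1.
10 hashes to 1, h2=3; 1,4 taken → place at 2.
596 hashes to 4, h2=1; 4 taken → place at 0.
Table: [596, 681, 10, -, 271]

4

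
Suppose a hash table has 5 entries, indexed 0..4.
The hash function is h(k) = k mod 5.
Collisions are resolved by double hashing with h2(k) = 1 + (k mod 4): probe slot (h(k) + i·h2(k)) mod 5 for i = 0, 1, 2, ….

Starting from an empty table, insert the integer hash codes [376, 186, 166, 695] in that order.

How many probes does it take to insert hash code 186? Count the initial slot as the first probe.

376: h=1 -> slot 1
186: h=1, h2=3, probe 1,4 -> slot 4
166: h=1, h2=3, probe 1,4,2 -> slot 2
695: h=0 -> slot 0
Table: [695, 376, 166, —, 186]

2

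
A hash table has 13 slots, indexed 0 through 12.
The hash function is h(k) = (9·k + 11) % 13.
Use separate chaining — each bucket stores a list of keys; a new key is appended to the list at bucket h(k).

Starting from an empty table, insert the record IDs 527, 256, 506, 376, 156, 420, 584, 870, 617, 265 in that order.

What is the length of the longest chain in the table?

4

527 -> bucket 9
256 -> bucket 1
506 -> bucket 2
376 -> bucket 2 (collision)
156 -> bucket 11
420 -> bucket 8
584 -> bucket 2 (collision)
870 -> bucket 2 (collision)
617 -> bucket 0
265 -> bucket 4
Final buckets:
0: 617
1: 256
2: 506 -> 376 -> 584 -> 870
3: ∅
4: 265
5: ∅
6: ∅
7: ∅
8: 420
9: 527
10: ∅
11: 156
12: ∅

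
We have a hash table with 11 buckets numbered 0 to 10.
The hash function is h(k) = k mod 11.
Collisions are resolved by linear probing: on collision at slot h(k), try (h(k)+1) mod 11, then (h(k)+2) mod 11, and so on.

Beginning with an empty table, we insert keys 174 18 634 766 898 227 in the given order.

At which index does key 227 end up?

1

174 hashes to 9; slot 9 is free -> place at 9.
18 hashes to 7; slot 7 is free -> place at 7.
634 hashes to 7; 7 taken -> place at 8.
766 hashes to 7; 7,8,9 taken -> place at 10.
898 hashes to 7; 7,8,9,10 taken -> place at 0.
227 hashes to 7; 7,8,9,10,0 taken -> place at 1.
Table: [898, 227, ∅, ∅, ∅, ∅, ∅, 18, 634, 174, 766]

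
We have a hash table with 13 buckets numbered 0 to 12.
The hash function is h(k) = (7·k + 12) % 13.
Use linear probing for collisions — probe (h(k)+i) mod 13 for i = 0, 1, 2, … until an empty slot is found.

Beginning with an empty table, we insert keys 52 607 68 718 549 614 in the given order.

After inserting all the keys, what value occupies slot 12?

52 hashes to 12; slot 12 is free => place at 12.
607 hashes to 10; slot 10 is free => place at 10.
68 hashes to 7; slot 7 is free => place at 7.
718 hashes to 7; 7 taken => place at 8.
549 hashes to 7; 7,8 taken => place at 9.
614 hashes to 7; 7,8,9,10 taken => place at 11.
Table: [-, -, -, -, -, -, -, 68, 718, 549, 607, 614, 52]

52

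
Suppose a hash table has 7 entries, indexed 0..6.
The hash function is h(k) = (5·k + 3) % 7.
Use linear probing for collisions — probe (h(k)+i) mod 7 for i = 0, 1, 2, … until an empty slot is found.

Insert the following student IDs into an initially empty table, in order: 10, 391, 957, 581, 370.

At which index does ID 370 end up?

Insert 10: h=4, slot 4 empty -> index 4.
Insert 391: h=5, slot 5 empty -> index 5.
Insert 957: h=0, slot 0 empty -> index 0.
Insert 581: h=3, slot 3 empty -> index 3.
Insert 370: h=5, slot 5 occupied -> index 6.
Table: [957, ∅, ∅, 581, 10, 391, 370]

6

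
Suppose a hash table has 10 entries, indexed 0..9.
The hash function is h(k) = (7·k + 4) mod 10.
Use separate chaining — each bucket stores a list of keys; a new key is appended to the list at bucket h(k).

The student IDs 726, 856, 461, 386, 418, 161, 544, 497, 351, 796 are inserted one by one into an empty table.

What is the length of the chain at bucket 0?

1

726 → bucket 6
856 → bucket 6 (collision)
461 → bucket 1
386 → bucket 6 (collision)
418 → bucket 0
161 → bucket 1 (collision)
544 → bucket 2
497 → bucket 3
351 → bucket 1 (collision)
796 → bucket 6 (collision)
Final buckets:
0: 418
1: 461 -> 161 -> 351
2: 544
3: 497
4: -
5: -
6: 726 -> 856 -> 386 -> 796
7: -
8: -
9: -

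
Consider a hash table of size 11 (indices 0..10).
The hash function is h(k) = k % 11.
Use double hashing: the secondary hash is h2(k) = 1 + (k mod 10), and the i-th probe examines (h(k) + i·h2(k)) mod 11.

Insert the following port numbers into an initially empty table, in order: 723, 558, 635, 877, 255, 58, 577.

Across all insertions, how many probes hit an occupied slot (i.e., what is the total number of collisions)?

6

723 hashes to 8; slot 8 is free → place at 8.
558 hashes to 8, h2=9; 8 taken → place at 6.
635 hashes to 8, h2=6; 8 taken → place at 3.
877 hashes to 8, h2=8; 8 taken → place at 5.
255 hashes to 2; slot 2 is free → place at 2.
58 hashes to 3, h2=9; 3 taken → place at 1.
577 hashes to 5, h2=8; 5,2 taken → place at 10.
Table: [-, 58, 255, 635, -, 877, 558, -, 723, -, 577]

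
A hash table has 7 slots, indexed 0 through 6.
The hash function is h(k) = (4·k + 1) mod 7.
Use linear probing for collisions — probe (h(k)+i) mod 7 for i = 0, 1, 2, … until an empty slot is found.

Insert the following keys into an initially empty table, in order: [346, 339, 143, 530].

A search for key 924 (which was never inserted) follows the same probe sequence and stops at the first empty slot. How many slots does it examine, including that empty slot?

346: h=6 => slot 6
339: h=6, probe 6,0 => slot 0
143: h=6, probe 6,0,1 => slot 1
530: h=0, probe 0,1,2 => slot 2
Table: [339, 143, 530, ., ., ., 346]
Lookup 924: h=1, probe 1,2,3 → slot 3 empty, not found.

3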